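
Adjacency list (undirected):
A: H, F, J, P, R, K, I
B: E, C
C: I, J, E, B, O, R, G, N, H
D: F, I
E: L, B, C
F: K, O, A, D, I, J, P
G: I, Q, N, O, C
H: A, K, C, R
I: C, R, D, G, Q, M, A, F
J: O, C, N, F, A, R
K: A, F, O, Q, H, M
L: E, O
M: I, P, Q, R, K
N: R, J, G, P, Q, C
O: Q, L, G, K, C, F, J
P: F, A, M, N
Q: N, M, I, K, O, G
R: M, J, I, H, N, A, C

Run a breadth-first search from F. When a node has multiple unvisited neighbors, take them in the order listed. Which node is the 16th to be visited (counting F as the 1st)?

N

Visit F; enqueue K, O, A, D, I, J, P → queue [K, O, A, D, I, J, P]
Visit K; enqueue Q, H, M → queue [O, A, D, I, J, P, Q, H, M]
Visit O; enqueue L, G, C → queue [A, D, I, J, P, Q, H, M, L, G, C]
Visit A; enqueue R → queue [D, I, J, P, Q, H, M, L, G, C, R]
Visit D → queue [I, J, P, Q, H, M, L, G, C, R]
Visit I → queue [J, P, Q, H, M, L, G, C, R]
Visit J; enqueue N → queue [P, Q, H, M, L, G, C, R, N]
Visit P → queue [Q, H, M, L, G, C, R, N]
Visit Q → queue [H, M, L, G, C, R, N]
Visit H → queue [M, L, G, C, R, N]
Visit M → queue [L, G, C, R, N]
Visit L; enqueue E → queue [G, C, R, N, E]
Visit G → queue [C, R, N, E]
Visit C; enqueue B → queue [R, N, E, B]
Visit R → queue [N, E, B]
Visit N → queue [E, B]
Visit E → queue [B]
Visit B → queue []

Visit order: F, K, O, A, D, I, J, P, Q, H, M, L, G, C, R, N, E, B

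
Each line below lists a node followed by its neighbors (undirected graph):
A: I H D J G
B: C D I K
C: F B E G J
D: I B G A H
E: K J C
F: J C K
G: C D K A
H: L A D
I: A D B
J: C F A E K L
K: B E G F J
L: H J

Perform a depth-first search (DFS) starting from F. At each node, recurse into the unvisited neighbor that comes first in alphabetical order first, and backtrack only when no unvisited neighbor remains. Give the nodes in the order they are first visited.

Visit F
F → C
C → B
B → D
D → A
A → G
G → K
K → E
E → J
J → L
L → H
A → I

F, C, B, D, A, G, K, E, J, L, H, I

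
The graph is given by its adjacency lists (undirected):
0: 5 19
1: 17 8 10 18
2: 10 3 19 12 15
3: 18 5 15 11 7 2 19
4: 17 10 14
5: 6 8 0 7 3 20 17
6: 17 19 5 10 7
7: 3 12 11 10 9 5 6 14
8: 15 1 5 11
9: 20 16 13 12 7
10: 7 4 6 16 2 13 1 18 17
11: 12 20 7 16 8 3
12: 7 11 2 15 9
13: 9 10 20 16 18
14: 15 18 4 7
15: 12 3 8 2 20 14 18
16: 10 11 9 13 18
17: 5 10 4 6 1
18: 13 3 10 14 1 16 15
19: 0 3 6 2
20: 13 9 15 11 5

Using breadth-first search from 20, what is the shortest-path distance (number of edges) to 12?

Level 0: 20
Level 1: 5, 9, 11, 13, 15
Level 2: 0, 2, 3, 6, 7, 8, 10, 12, 14, 16, 17, 18
Level 3: 1, 4, 19
12 first appears at level 2.

2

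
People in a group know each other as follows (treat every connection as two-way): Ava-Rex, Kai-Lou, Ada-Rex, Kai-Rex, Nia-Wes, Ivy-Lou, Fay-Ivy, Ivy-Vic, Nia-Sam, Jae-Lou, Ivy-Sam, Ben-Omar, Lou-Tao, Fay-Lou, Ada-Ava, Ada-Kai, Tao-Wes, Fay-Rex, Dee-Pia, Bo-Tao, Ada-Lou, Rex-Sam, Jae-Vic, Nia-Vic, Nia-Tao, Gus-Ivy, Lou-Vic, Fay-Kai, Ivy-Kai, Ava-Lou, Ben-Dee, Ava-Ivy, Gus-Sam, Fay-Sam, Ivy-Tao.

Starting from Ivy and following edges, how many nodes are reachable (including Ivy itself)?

BFS from Ivy visits: Ivy, Vic, Tao, Sam, Lou, Kai, Gus, Fay, Ava, Nia, Jae, Wes, Bo, Rex, Ada
Reachable nodes: 15 of 19 total.

15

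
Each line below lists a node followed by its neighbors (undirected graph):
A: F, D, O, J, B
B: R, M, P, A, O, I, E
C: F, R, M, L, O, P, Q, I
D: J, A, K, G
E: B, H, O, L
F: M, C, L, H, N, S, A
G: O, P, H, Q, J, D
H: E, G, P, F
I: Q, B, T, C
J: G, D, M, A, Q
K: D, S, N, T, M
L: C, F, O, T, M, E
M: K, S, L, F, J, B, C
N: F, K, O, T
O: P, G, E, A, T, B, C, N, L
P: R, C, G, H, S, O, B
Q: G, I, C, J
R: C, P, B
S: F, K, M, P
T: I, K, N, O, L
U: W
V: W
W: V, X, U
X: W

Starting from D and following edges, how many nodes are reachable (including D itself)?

20

BFS from D visits: D, K, J, G, A, T, S, N, M, Q, P, O, H, F, B, L, I, C, R, E
Reachable nodes: 20 of 24 total.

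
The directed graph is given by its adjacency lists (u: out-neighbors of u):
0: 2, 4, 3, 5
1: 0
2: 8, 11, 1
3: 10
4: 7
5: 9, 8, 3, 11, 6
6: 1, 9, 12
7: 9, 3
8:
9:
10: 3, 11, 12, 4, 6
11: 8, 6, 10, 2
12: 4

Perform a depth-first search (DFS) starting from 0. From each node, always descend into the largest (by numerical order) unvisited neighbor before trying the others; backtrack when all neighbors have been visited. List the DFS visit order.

0 -> 5 -> 11 -> 10 -> 12 -> 4 -> 7 -> 9 -> 3 -> 6 -> 1 -> 8 -> 2

Visit 0
0 → 5
5 → 11
11 → 10
10 → 12
12 → 4
4 → 7
7 → 9
7 → 3
10 → 6
6 → 1
11 → 8
11 → 2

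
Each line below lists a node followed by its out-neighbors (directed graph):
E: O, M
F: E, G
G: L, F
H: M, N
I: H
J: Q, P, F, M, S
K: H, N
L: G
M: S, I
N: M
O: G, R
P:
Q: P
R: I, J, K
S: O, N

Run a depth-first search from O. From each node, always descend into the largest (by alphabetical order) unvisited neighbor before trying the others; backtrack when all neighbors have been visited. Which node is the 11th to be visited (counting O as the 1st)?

P

Visit O
O → R
R → K
K → N
N → M
M → S
M → I
I → H
R → J
J → Q
Q → P
J → F
F → G
G → L
F → E

Visit order: O, R, K, N, M, S, I, H, J, Q, P, F, G, L, E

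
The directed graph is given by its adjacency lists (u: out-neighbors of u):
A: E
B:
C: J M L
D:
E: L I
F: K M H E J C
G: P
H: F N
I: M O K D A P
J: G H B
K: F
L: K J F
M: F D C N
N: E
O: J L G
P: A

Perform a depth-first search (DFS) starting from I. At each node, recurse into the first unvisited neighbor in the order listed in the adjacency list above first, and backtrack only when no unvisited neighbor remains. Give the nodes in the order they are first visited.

Visit I
I → M
M → F
F → K
F → H
H → N
N → E
E → L
L → J
J → G
G → P
P → A
J → B
F → C
M → D
I → O

I -> M -> F -> K -> H -> N -> E -> L -> J -> G -> P -> A -> B -> C -> D -> O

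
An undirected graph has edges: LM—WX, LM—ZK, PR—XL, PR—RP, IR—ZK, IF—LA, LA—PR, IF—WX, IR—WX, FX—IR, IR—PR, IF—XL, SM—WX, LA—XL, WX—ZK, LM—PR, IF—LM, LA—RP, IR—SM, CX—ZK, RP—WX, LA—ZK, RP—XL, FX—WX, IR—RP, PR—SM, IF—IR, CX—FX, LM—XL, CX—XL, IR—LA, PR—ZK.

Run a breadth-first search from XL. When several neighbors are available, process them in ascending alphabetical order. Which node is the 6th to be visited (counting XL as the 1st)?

PR

Visit XL; enqueue CX, IF, LA, LM, PR, RP → queue [CX, IF, LA, LM, PR, RP]
Visit CX; enqueue FX, ZK → queue [IF, LA, LM, PR, RP, FX, ZK]
Visit IF; enqueue IR, WX → queue [LA, LM, PR, RP, FX, ZK, IR, WX]
Visit LA → queue [LM, PR, RP, FX, ZK, IR, WX]
Visit LM → queue [PR, RP, FX, ZK, IR, WX]
Visit PR; enqueue SM → queue [RP, FX, ZK, IR, WX, SM]
Visit RP → queue [FX, ZK, IR, WX, SM]
Visit FX → queue [ZK, IR, WX, SM]
Visit ZK → queue [IR, WX, SM]
Visit IR → queue [WX, SM]
Visit WX → queue [SM]
Visit SM → queue []

Visit order: XL, CX, IF, LA, LM, PR, RP, FX, ZK, IR, WX, SM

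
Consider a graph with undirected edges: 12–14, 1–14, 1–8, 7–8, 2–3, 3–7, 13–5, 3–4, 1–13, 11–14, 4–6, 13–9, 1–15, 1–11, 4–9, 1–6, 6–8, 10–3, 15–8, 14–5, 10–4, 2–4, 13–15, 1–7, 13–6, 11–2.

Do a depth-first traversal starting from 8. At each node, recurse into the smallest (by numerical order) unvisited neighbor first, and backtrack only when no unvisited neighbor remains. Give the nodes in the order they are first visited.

8, 1, 6, 4, 2, 3, 7, 10, 11, 14, 5, 13, 9, 15, 12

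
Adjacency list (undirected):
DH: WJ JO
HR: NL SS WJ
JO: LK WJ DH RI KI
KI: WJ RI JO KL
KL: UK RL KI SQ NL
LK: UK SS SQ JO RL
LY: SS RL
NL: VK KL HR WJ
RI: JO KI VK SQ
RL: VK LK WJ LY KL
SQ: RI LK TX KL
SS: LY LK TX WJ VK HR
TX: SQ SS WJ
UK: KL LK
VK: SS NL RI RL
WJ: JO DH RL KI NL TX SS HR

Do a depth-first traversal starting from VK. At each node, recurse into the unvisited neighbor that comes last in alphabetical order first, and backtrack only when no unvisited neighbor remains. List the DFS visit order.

Visit VK
VK → SS
SS → WJ
WJ → TX
TX → SQ
SQ → RI
RI → KI
KI → KL
KL → UK
UK → LK
LK → RL
RL → LY
LK → JO
JO → DH
KL → NL
NL → HR

VK SS WJ TX SQ RI KI KL UK LK RL LY JO DH NL HR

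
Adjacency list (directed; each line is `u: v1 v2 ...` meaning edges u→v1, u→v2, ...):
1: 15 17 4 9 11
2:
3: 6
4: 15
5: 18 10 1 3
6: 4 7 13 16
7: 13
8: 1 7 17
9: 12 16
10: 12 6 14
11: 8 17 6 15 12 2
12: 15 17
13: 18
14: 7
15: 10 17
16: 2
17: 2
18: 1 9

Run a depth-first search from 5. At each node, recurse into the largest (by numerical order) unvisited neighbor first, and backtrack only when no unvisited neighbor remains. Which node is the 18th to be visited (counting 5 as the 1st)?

Visit 5
5 → 18
18 → 9
9 → 16
16 → 2
9 → 12
12 → 17
12 → 15
15 → 10
10 → 14
14 → 7
7 → 13
10 → 6
6 → 4
18 → 1
1 → 11
11 → 8
5 → 3

Visit order: 5, 18, 9, 16, 2, 12, 17, 15, 10, 14, 7, 13, 6, 4, 1, 11, 8, 3

3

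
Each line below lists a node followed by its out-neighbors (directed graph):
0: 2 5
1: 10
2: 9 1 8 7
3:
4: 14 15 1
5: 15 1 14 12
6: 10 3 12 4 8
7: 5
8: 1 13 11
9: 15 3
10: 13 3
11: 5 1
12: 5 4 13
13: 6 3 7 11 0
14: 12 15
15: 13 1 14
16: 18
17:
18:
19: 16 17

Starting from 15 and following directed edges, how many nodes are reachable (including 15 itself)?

BFS from 15 visits: 15, 13, 1, 14, 6, 3, 7, 11, 0, 10, 12, 4, 8, 5, 2, 9
Reachable nodes: 16 of 20 total.

16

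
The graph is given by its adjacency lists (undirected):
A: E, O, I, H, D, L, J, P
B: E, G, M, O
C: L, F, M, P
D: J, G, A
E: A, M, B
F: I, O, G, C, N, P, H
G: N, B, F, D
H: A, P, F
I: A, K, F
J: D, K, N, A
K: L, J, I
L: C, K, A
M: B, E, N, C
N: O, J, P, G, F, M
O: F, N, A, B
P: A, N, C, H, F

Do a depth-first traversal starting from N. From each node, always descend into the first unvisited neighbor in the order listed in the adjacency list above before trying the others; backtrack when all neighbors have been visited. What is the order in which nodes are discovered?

Visit N
N → O
O → F
F → I
I → A
A → E
E → M
M → B
B → G
G → D
D → J
J → K
K → L
L → C
C → P
P → H

N O F I A E M B G D J K L C P H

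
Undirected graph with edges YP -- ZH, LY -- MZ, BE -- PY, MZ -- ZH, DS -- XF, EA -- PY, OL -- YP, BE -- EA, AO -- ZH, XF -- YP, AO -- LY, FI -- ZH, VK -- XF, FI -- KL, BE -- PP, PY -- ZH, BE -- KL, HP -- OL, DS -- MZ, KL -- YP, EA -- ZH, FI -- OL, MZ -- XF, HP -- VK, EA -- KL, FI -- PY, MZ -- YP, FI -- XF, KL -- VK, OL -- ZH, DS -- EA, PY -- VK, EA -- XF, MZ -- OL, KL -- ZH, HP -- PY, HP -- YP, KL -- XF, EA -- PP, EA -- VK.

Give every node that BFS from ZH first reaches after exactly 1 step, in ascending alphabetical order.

AO, EA, FI, KL, MZ, OL, PY, YP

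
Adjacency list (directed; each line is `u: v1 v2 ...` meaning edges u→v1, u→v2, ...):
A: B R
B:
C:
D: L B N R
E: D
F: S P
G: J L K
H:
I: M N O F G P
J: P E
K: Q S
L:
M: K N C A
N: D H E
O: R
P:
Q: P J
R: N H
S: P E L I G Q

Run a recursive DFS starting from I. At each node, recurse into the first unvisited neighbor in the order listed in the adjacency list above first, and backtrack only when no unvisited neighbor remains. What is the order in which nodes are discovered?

I M K Q P J E D L B N H R S G C A O F

Visit I
I → M
M → K
K → Q
Q → P
Q → J
J → E
E → D
D → L
D → B
D → N
N → H
D → R
K → S
S → G
M → C
M → A
I → O
I → F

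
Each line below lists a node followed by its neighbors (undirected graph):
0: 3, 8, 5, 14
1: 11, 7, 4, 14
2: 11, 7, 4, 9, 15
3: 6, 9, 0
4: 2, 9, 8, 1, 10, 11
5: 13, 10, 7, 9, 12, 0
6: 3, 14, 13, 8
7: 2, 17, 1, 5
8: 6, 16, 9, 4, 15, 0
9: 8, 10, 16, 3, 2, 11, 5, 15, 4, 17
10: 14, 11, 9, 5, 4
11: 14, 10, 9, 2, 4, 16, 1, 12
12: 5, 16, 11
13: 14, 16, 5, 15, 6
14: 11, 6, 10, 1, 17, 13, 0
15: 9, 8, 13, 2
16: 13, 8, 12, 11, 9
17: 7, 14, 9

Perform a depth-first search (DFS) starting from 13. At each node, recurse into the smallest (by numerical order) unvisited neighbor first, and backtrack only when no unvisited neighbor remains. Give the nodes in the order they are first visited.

13 -> 5 -> 0 -> 3 -> 6 -> 8 -> 4 -> 1 -> 7 -> 2 -> 9 -> 10 -> 11 -> 12 -> 16 -> 14 -> 17 -> 15

Visit 13
13 → 5
5 → 0
0 → 3
3 → 6
6 → 8
8 → 4
4 → 1
1 → 7
7 → 2
2 → 9
9 → 10
10 → 11
11 → 12
12 → 16
11 → 14
14 → 17
9 → 15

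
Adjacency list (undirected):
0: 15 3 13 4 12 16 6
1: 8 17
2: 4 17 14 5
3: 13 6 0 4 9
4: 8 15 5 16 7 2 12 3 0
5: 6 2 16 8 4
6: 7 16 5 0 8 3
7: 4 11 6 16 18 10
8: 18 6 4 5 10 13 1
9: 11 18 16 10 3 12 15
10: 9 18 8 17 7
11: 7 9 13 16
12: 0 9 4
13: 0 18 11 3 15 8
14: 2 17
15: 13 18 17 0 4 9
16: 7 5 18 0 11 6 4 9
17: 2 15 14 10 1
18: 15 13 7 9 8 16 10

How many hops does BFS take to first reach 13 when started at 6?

Level 0: 6
Level 1: 0, 3, 5, 7, 8, 16
Level 2: 1, 2, 4, 9, 10, 11, 12, 13, 15, 18
Level 3: 14, 17
13 first appears at level 2.

2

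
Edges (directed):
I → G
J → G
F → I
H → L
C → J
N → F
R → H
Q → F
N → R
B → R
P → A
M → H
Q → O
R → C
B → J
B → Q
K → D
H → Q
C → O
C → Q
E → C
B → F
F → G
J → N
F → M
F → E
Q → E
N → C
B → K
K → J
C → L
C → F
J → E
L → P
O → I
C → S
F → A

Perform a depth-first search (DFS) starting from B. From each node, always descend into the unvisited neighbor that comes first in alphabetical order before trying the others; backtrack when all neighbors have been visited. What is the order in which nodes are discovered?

B -> F -> A -> E -> C -> J -> G -> N -> R -> H -> L -> P -> Q -> O -> I -> S -> M -> K -> D

Visit B
B → F
F → A
F → E
E → C
C → J
J → G
J → N
N → R
R → H
H → L
L → P
H → Q
Q → O
O → I
C → S
F → M
B → K
K → D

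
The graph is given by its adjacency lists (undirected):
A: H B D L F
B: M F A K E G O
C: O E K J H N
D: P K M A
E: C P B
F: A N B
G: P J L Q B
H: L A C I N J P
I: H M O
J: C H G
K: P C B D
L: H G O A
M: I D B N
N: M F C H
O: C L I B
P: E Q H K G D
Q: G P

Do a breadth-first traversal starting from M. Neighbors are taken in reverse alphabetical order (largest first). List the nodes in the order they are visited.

M -> N -> I -> D -> B -> H -> F -> C -> O -> P -> K -> A -> G -> E -> L -> J -> Q

Visit M; enqueue N, I, D, B → queue [N, I, D, B]
Visit N; enqueue H, F, C → queue [I, D, B, H, F, C]
Visit I; enqueue O → queue [D, B, H, F, C, O]
Visit D; enqueue P, K, A → queue [B, H, F, C, O, P, K, A]
Visit B; enqueue G, E → queue [H, F, C, O, P, K, A, G, E]
Visit H; enqueue L, J → queue [F, C, O, P, K, A, G, E, L, J]
Visit F → queue [C, O, P, K, A, G, E, L, J]
Visit C → queue [O, P, K, A, G, E, L, J]
Visit O → queue [P, K, A, G, E, L, J]
Visit P; enqueue Q → queue [K, A, G, E, L, J, Q]
Visit K → queue [A, G, E, L, J, Q]
Visit A → queue [G, E, L, J, Q]
Visit G → queue [E, L, J, Q]
Visit E → queue [L, J, Q]
Visit L → queue [J, Q]
Visit J → queue [Q]
Visit Q → queue []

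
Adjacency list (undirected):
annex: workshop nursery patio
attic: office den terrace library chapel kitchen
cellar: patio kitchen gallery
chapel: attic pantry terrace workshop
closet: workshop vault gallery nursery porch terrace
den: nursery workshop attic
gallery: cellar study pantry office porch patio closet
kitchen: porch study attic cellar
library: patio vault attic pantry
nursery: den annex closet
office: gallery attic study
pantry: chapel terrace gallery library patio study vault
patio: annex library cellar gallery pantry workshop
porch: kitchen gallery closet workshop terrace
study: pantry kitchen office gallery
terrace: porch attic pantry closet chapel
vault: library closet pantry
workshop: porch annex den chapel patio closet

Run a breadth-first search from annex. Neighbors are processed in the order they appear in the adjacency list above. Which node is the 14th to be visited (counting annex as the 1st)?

terrace

Visit annex; enqueue workshop, nursery, patio → queue [workshop, nursery, patio]
Visit workshop; enqueue porch, den, chapel, closet → queue [nursery, patio, porch, den, chapel, closet]
Visit nursery → queue [patio, porch, den, chapel, closet]
Visit patio; enqueue library, cellar, gallery, pantry → queue [porch, den, chapel, closet, library, cellar, gallery, pantry]
Visit porch; enqueue kitchen, terrace → queue [den, chapel, closet, library, cellar, gallery, pantry, kitchen, terrace]
Visit den; enqueue attic → queue [chapel, closet, library, cellar, gallery, pantry, kitchen, terrace, attic]
Visit chapel → queue [closet, library, cellar, gallery, pantry, kitchen, terrace, attic]
Visit closet; enqueue vault → queue [library, cellar, gallery, pantry, kitchen, terrace, attic, vault]
Visit library → queue [cellar, gallery, pantry, kitchen, terrace, attic, vault]
Visit cellar → queue [gallery, pantry, kitchen, terrace, attic, vault]
Visit gallery; enqueue study, office → queue [pantry, kitchen, terrace, attic, vault, study, office]
Visit pantry → queue [kitchen, terrace, attic, vault, study, office]
Visit kitchen → queue [terrace, attic, vault, study, office]
Visit terrace → queue [attic, vault, study, office]
Visit attic → queue [vault, study, office]
Visit vault → queue [study, office]
Visit study → queue [office]
Visit office → queue []

Visit order: annex, workshop, nursery, patio, porch, den, chapel, closet, library, cellar, gallery, pantry, kitchen, terrace, attic, vault, study, office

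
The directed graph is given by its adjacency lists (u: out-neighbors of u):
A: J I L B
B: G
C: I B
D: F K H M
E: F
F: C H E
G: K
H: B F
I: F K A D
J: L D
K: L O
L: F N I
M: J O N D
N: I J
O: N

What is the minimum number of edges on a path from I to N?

3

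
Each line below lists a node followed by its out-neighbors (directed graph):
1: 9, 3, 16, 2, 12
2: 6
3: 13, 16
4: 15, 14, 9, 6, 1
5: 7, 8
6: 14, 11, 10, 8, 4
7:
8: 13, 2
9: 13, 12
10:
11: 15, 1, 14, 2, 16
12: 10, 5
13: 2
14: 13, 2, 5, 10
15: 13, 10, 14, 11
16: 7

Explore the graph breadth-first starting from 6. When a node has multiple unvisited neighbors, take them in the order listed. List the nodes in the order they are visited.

Visit 6; enqueue 14, 11, 10, 8, 4 → queue [14, 11, 10, 8, 4]
Visit 14; enqueue 13, 2, 5 → queue [11, 10, 8, 4, 13, 2, 5]
Visit 11; enqueue 15, 1, 16 → queue [10, 8, 4, 13, 2, 5, 15, 1, 16]
Visit 10 → queue [8, 4, 13, 2, 5, 15, 1, 16]
Visit 8 → queue [4, 13, 2, 5, 15, 1, 16]
Visit 4; enqueue 9 → queue [13, 2, 5, 15, 1, 16, 9]
Visit 13 → queue [2, 5, 15, 1, 16, 9]
Visit 2 → queue [5, 15, 1, 16, 9]
Visit 5; enqueue 7 → queue [15, 1, 16, 9, 7]
Visit 15 → queue [1, 16, 9, 7]
Visit 1; enqueue 3, 12 → queue [16, 9, 7, 3, 12]
Visit 16 → queue [9, 7, 3, 12]
Visit 9 → queue [7, 3, 12]
Visit 7 → queue [3, 12]
Visit 3 → queue [12]
Visit 12 → queue []

6 14 11 10 8 4 13 2 5 15 1 16 9 7 3 12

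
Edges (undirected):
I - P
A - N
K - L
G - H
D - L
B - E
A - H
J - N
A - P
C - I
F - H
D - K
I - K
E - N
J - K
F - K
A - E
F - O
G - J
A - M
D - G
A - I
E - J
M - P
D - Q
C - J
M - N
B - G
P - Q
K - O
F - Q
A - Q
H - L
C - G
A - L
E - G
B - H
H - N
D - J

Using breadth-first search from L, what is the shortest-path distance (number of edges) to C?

3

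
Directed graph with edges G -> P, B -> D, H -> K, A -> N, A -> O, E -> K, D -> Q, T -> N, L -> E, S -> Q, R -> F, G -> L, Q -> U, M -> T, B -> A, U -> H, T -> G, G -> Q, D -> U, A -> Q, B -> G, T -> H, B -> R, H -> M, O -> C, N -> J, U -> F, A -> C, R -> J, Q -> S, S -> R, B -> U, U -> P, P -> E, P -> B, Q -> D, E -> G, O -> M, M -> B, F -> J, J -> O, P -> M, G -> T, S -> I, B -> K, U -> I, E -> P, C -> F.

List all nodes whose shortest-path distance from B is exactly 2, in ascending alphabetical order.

C, F, H, I, J, L, N, O, P, Q, T

Level 0: B
Level 1: A, D, G, K, R, U
Level 2: C, F, H, I, J, L, N, O, P, Q, T
Level 3: E, M, S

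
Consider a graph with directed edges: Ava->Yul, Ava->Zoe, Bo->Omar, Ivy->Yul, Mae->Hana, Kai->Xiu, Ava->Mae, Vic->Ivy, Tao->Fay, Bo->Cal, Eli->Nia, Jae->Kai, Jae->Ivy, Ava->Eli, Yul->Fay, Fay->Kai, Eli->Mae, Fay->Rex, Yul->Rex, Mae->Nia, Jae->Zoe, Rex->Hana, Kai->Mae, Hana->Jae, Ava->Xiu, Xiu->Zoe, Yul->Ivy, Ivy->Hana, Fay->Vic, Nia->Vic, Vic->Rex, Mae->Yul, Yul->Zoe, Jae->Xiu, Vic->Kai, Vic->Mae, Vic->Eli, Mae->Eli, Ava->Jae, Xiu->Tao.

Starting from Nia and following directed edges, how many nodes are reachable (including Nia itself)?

BFS from Nia visits: Nia, Vic, Rex, Mae, Kai, Ivy, Eli, Hana, Yul, Xiu, Jae, Zoe, Fay, Tao
Reachable nodes: 14 of 18 total.

14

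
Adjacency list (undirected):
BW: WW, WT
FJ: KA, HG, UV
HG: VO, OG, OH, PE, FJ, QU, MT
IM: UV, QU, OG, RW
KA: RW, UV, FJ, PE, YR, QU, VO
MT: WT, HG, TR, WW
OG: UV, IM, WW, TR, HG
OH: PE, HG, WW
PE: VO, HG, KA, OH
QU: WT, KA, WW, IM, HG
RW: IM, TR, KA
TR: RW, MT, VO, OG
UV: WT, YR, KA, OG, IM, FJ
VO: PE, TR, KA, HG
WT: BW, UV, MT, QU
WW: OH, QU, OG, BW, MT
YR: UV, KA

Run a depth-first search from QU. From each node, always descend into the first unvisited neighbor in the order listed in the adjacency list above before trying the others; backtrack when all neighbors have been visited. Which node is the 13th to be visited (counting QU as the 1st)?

Visit QU
QU → WT
WT → BW
BW → WW
WW → OH
OH → PE
PE → VO
VO → TR
TR → RW
RW → IM
IM → UV
UV → YR
YR → KA
KA → FJ
FJ → HG
HG → OG
HG → MT

Visit order: QU, WT, BW, WW, OH, PE, VO, TR, RW, IM, UV, YR, KA, FJ, HG, OG, MT

KA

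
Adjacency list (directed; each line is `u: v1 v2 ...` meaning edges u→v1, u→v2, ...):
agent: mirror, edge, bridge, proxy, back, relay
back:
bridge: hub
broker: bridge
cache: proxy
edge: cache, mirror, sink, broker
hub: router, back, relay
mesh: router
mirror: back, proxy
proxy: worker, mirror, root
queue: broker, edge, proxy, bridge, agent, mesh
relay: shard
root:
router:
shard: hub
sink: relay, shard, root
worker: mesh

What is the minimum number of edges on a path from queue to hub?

2

Level 0: queue
Level 1: agent, bridge, broker, edge, mesh, proxy
Level 2: back, cache, hub, mirror, relay, root, router, sink, worker
Level 3: shard
hub first appears at level 2.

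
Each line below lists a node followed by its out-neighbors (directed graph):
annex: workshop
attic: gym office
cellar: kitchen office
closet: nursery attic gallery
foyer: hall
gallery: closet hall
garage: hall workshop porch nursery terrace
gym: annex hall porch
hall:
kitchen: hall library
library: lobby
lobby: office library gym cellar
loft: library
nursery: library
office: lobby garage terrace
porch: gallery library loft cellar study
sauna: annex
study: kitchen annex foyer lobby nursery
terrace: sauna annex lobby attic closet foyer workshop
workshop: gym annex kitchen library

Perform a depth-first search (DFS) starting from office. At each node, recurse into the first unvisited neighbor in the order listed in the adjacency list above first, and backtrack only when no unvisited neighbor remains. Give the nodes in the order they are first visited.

office, lobby, library, gym, annex, workshop, kitchen, hall, porch, gallery, closet, nursery, attic, loft, cellar, study, foyer, garage, terrace, sauna

Visit office
office → lobby
lobby → library
lobby → gym
gym → annex
annex → workshop
workshop → kitchen
kitchen → hall
gym → porch
porch → gallery
gallery → closet
closet → nursery
closet → attic
porch → loft
porch → cellar
porch → study
study → foyer
office → garage
garage → terrace
terrace → sauna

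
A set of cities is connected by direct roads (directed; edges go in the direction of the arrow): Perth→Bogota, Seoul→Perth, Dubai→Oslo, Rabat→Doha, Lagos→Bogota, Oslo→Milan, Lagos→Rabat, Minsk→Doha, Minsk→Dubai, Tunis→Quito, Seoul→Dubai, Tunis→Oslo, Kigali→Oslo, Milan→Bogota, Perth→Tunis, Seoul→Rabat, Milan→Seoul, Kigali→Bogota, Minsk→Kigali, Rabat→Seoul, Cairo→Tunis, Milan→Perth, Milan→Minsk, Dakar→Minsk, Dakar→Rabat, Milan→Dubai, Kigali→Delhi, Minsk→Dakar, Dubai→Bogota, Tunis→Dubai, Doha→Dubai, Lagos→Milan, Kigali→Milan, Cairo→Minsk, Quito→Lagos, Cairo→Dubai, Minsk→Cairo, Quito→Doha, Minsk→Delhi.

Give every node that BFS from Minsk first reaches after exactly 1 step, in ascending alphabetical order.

Level 0: Minsk
Level 1: Cairo, Dakar, Delhi, Doha, Dubai, Kigali
Level 2: Bogota, Milan, Oslo, Rabat, Tunis
Level 3: Perth, Quito, Seoul
Level 4: Lagos

Cairo, Dakar, Delhi, Doha, Dubai, Kigali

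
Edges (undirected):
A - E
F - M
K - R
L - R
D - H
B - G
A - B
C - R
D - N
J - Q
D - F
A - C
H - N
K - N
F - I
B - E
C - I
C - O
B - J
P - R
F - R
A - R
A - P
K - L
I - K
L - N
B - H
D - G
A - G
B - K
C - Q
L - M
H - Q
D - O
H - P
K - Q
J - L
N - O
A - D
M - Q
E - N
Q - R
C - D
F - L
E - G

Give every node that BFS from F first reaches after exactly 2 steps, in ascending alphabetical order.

A, C, G, H, J, K, N, O, P, Q

Level 0: F
Level 1: D, I, L, M, R
Level 2: A, C, G, H, J, K, N, O, P, Q
Level 3: B, E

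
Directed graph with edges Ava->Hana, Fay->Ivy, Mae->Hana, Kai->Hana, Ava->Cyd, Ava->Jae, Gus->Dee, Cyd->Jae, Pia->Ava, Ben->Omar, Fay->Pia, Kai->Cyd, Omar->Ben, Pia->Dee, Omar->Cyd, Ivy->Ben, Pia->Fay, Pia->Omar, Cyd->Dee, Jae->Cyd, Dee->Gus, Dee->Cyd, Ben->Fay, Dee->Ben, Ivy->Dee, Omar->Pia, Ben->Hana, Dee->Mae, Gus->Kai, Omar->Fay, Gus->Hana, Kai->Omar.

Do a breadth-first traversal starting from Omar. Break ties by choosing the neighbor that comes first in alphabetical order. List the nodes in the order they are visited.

Visit Omar; enqueue Ben, Cyd, Fay, Pia → queue [Ben, Cyd, Fay, Pia]
Visit Ben; enqueue Hana → queue [Cyd, Fay, Pia, Hana]
Visit Cyd; enqueue Dee, Jae → queue [Fay, Pia, Hana, Dee, Jae]
Visit Fay; enqueue Ivy → queue [Pia, Hana, Dee, Jae, Ivy]
Visit Pia; enqueue Ava → queue [Hana, Dee, Jae, Ivy, Ava]
Visit Hana → queue [Dee, Jae, Ivy, Ava]
Visit Dee; enqueue Gus, Mae → queue [Jae, Ivy, Ava, Gus, Mae]
Visit Jae → queue [Ivy, Ava, Gus, Mae]
Visit Ivy → queue [Ava, Gus, Mae]
Visit Ava → queue [Gus, Mae]
Visit Gus; enqueue Kai → queue [Mae, Kai]
Visit Mae → queue [Kai]
Visit Kai → queue []

Omar Ben Cyd Fay Pia Hana Dee Jae Ivy Ava Gus Mae Kai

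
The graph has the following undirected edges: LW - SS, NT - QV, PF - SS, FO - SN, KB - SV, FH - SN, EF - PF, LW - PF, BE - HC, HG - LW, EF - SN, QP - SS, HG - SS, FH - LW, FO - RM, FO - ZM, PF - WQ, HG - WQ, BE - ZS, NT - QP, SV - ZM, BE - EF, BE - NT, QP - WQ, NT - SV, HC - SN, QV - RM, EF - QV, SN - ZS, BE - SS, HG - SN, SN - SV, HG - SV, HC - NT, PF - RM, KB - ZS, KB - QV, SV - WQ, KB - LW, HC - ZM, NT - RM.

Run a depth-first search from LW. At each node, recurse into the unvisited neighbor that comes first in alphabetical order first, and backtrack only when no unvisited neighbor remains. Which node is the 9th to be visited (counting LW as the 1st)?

Visit LW
LW → FH
FH → SN
SN → EF
EF → BE
BE → HC
HC → NT
NT → QP
QP → SS
SS → HG
HG → SV
SV → KB
KB → QV
QV → RM
RM → FO
FO → ZM
RM → PF
PF → WQ
KB → ZS

Visit order: LW, FH, SN, EF, BE, HC, NT, QP, SS, HG, SV, KB, QV, RM, FO, ZM, PF, WQ, ZS

SS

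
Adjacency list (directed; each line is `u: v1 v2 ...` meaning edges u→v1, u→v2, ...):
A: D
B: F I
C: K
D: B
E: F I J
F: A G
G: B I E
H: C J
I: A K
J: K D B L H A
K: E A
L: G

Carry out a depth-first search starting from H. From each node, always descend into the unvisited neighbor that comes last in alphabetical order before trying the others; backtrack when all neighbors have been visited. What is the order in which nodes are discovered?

Visit H
H → J
J → L
L → G
G → I
I → K
K → E
E → F
F → A
A → D
D → B
H → C

H J L G I K E F A D B C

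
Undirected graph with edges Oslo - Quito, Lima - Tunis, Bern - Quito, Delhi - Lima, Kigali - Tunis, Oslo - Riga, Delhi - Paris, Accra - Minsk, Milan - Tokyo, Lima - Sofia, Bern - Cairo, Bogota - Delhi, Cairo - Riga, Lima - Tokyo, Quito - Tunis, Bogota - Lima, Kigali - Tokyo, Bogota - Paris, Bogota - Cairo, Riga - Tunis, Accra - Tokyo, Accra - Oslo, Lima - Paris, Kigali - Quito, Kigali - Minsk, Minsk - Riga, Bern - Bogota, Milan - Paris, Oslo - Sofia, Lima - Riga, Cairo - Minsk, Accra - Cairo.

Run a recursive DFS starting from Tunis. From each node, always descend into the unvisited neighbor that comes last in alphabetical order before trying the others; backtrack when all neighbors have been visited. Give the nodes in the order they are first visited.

Visit Tunis
Tunis → Riga
Riga → Oslo
Oslo → Sofia
Sofia → Lima
Lima → Tokyo
Tokyo → Milan
Milan → Paris
Paris → Delhi
Delhi → Bogota
Bogota → Cairo
Cairo → Minsk
Minsk → Kigali
Kigali → Quito
Quito → Bern
Minsk → Accra

Tunis → Riga → Oslo → Sofia → Lima → Tokyo → Milan → Paris → Delhi → Bogota → Cairo → Minsk → Kigali → Quito → Bern → Accra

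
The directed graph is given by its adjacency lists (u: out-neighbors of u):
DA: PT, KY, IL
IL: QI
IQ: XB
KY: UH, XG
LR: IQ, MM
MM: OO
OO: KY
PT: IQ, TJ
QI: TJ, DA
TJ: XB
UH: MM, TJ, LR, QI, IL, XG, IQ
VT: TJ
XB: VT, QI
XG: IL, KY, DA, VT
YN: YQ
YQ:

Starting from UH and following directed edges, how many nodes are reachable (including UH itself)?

BFS from UH visits: UH, XG, TJ, QI, MM, LR, IQ, IL, VT, KY, DA, XB, OO, PT
Reachable nodes: 14 of 16 total.

14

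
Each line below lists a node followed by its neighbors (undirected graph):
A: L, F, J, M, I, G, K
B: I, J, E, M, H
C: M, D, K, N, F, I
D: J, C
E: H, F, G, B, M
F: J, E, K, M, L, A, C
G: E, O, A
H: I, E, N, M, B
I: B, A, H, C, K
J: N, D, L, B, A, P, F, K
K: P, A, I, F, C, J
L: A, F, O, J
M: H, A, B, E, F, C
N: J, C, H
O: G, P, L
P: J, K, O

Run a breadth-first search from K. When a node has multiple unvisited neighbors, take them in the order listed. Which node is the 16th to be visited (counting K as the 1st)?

N

Visit K; enqueue P, A, I, F, C, J → queue [P, A, I, F, C, J]
Visit P; enqueue O → queue [A, I, F, C, J, O]
Visit A; enqueue L, M, G → queue [I, F, C, J, O, L, M, G]
Visit I; enqueue B, H → queue [F, C, J, O, L, M, G, B, H]
Visit F; enqueue E → queue [C, J, O, L, M, G, B, H, E]
Visit C; enqueue D, N → queue [J, O, L, M, G, B, H, E, D, N]
Visit J → queue [O, L, M, G, B, H, E, D, N]
Visit O → queue [L, M, G, B, H, E, D, N]
Visit L → queue [M, G, B, H, E, D, N]
Visit M → queue [G, B, H, E, D, N]
Visit G → queue [B, H, E, D, N]
Visit B → queue [H, E, D, N]
Visit H → queue [E, D, N]
Visit E → queue [D, N]
Visit D → queue [N]
Visit N → queue []

Visit order: K, P, A, I, F, C, J, O, L, M, G, B, H, E, D, N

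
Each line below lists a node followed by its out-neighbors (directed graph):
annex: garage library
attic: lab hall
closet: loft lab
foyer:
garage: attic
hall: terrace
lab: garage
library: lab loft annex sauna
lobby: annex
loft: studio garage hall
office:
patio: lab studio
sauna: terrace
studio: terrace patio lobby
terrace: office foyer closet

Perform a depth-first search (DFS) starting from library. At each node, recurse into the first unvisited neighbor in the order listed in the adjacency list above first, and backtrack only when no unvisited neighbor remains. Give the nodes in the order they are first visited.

Visit library
library → lab
lab → garage
garage → attic
attic → hall
hall → terrace
terrace → office
terrace → foyer
terrace → closet
closet → loft
loft → studio
studio → patio
studio → lobby
lobby → annex
library → sauna

library, lab, garage, attic, hall, terrace, office, foyer, closet, loft, studio, patio, lobby, annex, sauna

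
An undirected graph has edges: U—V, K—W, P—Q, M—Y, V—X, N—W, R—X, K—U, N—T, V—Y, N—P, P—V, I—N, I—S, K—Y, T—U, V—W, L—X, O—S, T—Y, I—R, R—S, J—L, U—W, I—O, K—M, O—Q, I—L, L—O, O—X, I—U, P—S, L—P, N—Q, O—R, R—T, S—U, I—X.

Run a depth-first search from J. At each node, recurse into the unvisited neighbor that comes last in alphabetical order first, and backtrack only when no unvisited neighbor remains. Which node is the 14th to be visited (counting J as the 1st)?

Visit J
J → L
L → X
X → V
V → Y
Y → T
T → U
U → W
W → N
N → Q
Q → P
P → S
S → R
R → O
O → I
W → K
K → M

Visit order: J, L, X, V, Y, T, U, W, N, Q, P, S, R, O, I, K, M

O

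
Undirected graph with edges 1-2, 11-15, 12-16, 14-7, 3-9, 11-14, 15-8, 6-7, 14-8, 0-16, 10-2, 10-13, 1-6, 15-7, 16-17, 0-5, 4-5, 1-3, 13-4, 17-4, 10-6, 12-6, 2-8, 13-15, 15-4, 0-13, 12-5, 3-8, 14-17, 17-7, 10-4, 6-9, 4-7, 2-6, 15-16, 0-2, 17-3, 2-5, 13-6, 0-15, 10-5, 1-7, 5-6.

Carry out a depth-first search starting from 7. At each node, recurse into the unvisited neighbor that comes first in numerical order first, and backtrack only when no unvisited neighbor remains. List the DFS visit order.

7, 1, 2, 0, 5, 4, 10, 6, 9, 3, 8, 14, 11, 15, 13, 16, 12, 17

Visit 7
7 → 1
1 → 2
2 → 0
0 → 5
5 → 4
4 → 10
10 → 6
6 → 9
9 → 3
3 → 8
8 → 14
14 → 11
11 → 15
15 → 13
15 → 16
16 → 12
16 → 17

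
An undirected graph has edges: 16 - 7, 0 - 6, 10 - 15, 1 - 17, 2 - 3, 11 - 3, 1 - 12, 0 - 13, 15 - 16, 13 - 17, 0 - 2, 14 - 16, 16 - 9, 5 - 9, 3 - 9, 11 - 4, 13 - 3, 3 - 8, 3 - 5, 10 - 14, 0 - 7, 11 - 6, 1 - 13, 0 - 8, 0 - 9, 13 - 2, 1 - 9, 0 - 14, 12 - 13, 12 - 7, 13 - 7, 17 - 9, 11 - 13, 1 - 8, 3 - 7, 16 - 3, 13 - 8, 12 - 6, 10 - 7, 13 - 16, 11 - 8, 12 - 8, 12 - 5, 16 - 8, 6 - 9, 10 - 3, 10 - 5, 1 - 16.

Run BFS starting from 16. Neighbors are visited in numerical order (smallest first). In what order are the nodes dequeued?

16 -> 1 -> 3 -> 7 -> 8 -> 9 -> 13 -> 14 -> 15 -> 12 -> 17 -> 2 -> 5 -> 10 -> 11 -> 0 -> 6 -> 4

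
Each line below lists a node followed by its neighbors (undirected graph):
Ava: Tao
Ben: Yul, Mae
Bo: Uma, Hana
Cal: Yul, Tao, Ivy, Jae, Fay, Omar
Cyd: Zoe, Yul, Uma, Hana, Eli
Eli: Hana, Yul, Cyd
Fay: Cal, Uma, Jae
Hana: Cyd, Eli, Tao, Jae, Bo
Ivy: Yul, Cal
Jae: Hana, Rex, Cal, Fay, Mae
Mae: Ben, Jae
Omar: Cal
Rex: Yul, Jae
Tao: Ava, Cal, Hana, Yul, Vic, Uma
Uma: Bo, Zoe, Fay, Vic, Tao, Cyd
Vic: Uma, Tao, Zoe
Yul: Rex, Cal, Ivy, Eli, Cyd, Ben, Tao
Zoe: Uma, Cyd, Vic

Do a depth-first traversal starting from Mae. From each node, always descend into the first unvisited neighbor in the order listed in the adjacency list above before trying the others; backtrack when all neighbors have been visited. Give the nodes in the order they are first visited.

Visit Mae
Mae → Ben
Ben → Yul
Yul → Rex
Rex → Jae
Jae → Hana
Hana → Cyd
Cyd → Zoe
Zoe → Uma
Uma → Bo
Uma → Fay
Fay → Cal
Cal → Tao
Tao → Ava
Tao → Vic
Cal → Ivy
Cal → Omar
Cyd → Eli

Mae, Ben, Yul, Rex, Jae, Hana, Cyd, Zoe, Uma, Bo, Fay, Cal, Tao, Ava, Vic, Ivy, Omar, Eli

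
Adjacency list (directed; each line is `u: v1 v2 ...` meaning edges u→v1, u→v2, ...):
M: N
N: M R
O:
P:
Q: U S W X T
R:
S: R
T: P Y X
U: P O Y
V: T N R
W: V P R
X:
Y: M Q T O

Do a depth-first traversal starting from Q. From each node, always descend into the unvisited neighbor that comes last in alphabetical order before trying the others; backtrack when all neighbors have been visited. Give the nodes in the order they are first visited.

Visit Q
Q → X
Q → W
W → V
V → T
T → Y
Y → O
Y → M
M → N
N → R
T → P
Q → U
Q → S

Q -> X -> W -> V -> T -> Y -> O -> M -> N -> R -> P -> U -> S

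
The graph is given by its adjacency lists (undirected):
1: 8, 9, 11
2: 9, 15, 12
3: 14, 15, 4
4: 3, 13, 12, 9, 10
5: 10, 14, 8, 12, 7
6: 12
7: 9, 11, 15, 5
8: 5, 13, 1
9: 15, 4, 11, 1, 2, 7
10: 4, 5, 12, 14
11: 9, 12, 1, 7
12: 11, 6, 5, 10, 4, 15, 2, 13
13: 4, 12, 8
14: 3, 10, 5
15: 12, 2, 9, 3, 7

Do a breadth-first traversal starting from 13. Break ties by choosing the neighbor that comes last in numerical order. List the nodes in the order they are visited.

13 → 12 → 8 → 4 → 15 → 11 → 10 → 6 → 5 → 2 → 1 → 9 → 3 → 7 → 14

Visit 13; enqueue 12, 8, 4 → queue [12, 8, 4]
Visit 12; enqueue 15, 11, 10, 6, 5, 2 → queue [8, 4, 15, 11, 10, 6, 5, 2]
Visit 8; enqueue 1 → queue [4, 15, 11, 10, 6, 5, 2, 1]
Visit 4; enqueue 9, 3 → queue [15, 11, 10, 6, 5, 2, 1, 9, 3]
Visit 15; enqueue 7 → queue [11, 10, 6, 5, 2, 1, 9, 3, 7]
Visit 11 → queue [10, 6, 5, 2, 1, 9, 3, 7]
Visit 10; enqueue 14 → queue [6, 5, 2, 1, 9, 3, 7, 14]
Visit 6 → queue [5, 2, 1, 9, 3, 7, 14]
Visit 5 → queue [2, 1, 9, 3, 7, 14]
Visit 2 → queue [1, 9, 3, 7, 14]
Visit 1 → queue [9, 3, 7, 14]
Visit 9 → queue [3, 7, 14]
Visit 3 → queue [7, 14]
Visit 7 → queue [14]
Visit 14 → queue []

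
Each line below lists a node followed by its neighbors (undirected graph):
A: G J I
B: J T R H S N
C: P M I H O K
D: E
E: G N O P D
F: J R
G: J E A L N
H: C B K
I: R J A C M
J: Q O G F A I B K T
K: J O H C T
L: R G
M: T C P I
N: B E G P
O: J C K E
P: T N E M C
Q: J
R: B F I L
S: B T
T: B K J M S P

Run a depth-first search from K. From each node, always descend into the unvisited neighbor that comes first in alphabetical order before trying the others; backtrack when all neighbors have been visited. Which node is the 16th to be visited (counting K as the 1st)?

L

Visit K
K → C
C → H
H → B
B → J
J → A
A → G
G → E
E → D
E → N
N → P
P → M
M → I
I → R
R → F
R → L
M → T
T → S
E → O
J → Q

Visit order: K, C, H, B, J, A, G, E, D, N, P, M, I, R, F, L, T, S, O, Q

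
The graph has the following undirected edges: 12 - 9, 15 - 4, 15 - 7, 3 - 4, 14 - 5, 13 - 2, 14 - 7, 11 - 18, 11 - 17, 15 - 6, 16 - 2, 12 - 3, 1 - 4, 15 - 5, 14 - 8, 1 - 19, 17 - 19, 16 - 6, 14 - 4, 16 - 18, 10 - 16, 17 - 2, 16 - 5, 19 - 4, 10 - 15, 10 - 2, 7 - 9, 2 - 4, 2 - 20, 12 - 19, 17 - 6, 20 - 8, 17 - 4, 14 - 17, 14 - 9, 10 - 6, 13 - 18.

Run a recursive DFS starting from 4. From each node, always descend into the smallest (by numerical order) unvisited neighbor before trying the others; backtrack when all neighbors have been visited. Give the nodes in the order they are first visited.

4 1 19 12 3 9 7 14 5 15 6 10 2 13 18 11 17 16 20 8

Visit 4
4 → 1
1 → 19
19 → 12
12 → 3
12 → 9
9 → 7
7 → 14
14 → 5
5 → 15
15 → 6
6 → 10
10 → 2
2 → 13
13 → 18
18 → 11
11 → 17
18 → 16
2 → 20
20 → 8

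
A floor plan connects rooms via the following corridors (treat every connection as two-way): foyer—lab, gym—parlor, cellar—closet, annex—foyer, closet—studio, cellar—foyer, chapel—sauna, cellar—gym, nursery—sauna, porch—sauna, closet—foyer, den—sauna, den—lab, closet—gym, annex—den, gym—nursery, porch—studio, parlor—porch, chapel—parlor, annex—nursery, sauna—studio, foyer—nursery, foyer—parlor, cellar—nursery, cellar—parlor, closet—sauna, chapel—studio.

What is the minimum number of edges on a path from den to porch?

2

Level 0: den
Level 1: annex, lab, sauna
Level 2: chapel, closet, foyer, nursery, porch, studio
Level 3: cellar, gym, parlor
porch first appears at level 2.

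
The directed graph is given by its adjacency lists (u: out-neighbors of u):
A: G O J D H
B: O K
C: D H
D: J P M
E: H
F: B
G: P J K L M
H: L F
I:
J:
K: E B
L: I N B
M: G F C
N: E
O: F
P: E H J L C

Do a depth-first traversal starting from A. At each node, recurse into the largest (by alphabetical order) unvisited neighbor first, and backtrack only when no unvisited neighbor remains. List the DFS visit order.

Visit A
A → O
O → F
F → B
B → K
K → E
E → H
H → L
L → N
L → I
A → J
A → G
G → P
P → C
C → D
D → M

A → O → F → B → K → E → H → L → N → I → J → G → P → C → D → M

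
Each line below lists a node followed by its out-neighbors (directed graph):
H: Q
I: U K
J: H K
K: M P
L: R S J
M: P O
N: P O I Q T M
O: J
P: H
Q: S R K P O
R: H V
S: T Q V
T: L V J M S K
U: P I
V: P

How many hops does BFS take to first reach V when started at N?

2

Level 0: N
Level 1: I, M, O, P, Q, T
Level 2: H, J, K, L, R, S, U, V
V first appears at level 2.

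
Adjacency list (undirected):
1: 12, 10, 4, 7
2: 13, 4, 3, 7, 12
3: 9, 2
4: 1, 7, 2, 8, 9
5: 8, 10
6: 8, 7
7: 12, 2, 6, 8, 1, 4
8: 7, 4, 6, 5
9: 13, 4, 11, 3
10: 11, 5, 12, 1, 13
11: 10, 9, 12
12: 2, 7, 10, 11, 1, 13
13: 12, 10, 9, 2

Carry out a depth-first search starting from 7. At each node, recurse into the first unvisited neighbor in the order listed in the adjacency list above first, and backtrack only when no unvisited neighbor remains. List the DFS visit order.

Visit 7
7 → 12
12 → 2
2 → 13
13 → 10
10 → 11
11 → 9
9 → 4
4 → 1
4 → 8
8 → 6
8 → 5
9 → 3

7, 12, 2, 13, 10, 11, 9, 4, 1, 8, 6, 5, 3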